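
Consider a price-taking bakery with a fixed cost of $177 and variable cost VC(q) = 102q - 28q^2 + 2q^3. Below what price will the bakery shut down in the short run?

$4 per unit

The shutdown price is the minimum of AVC. VC = 102q - 28q^2 + 2q^3, so AVC = 102 - 28q + 2q^2.
At the minimum of AVC, MC = AVC. MC = 102 - 56q + 6q^2; setting MC = AVC gives 4q^2 - 28q = 0, so q = 7. min AVC = 4.
So the shutdown price is $4.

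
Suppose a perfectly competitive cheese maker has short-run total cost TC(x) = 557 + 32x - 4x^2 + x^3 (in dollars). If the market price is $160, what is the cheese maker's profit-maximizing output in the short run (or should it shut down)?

Variable cost is VC = 32x - 4x^2 + x^3, so AVC = VC/x = 32 - 4x + x^2 and MC = dTC/dx = 32 - 8x + 3x^2.
AVC is minimized where dAVC/dx = -4 + 2x = 0, at x = 2; min AVC = 32 - 4·2 + 2^2 = $28.
Since P = $160 ≥ min AVC = $28, price covers variable cost and the firm should produce.
P = MC gives -128 - 8x + 3x^2 = 0, with roots -16/3 and 8. Take the larger (rising MC): x* = 8.
Check: AVC at x = 8 is $64 ≤ P, so revenue covers variable cost.
Profit = P·x − TC = 160·8 − 1069 = $211.

Produce at x = 8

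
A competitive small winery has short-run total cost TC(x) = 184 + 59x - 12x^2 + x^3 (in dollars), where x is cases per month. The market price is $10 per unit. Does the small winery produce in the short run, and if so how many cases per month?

Shut down

Variable cost is VC = 59x - 12x^2 + x^3, so AVC = VC/x = 59 - 12x + x^2 and MC = dTC/dx = 59 - 24x + 3x^2.
AVC is minimized where dAVC/dx = -12 + 2x = 0, at x = 6; min AVC = 59 - 12·6 + 6^2 = $23.
Since P = $10 < min AVC = $23, price fails to cover variable cost at any output.
Shutting down limits the loss to fixed cost, $184.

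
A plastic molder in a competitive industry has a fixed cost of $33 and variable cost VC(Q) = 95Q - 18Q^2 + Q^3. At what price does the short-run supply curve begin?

$14 per unit

Short-run supply begins at min AVC. From VC = 95Q - 18Q^2 + Q^3, AVC = 95 - 18Q + Q^2.
At the minimum of AVC, MC = AVC. MC = 95 - 36Q + 3Q^2; setting MC = AVC gives 2Q^2 - 18Q = 0, so Q = 9. min AVC = 14.
So the shutdown price is $14.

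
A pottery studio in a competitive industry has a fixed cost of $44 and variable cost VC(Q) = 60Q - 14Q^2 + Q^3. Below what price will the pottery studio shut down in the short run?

Short-run supply begins at min AVC. From VC = 60Q - 14Q^2 + Q^3, AVC = 60 - 14Q + Q^2.
At the minimum of AVC, MC = AVC. MC = 60 - 28Q + 3Q^2; setting MC = AVC gives 2Q^2 - 14Q = 0, so Q = 7. min AVC = 11.
The firm shuts down for any P below $11.

$11 per unit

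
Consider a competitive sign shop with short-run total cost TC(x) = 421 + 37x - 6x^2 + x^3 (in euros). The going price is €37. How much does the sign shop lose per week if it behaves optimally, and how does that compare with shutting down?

Profit = -€389 at x = 4

AVC = 37 - 6x + x^2 has its minimum €28 at x = 3; price €37 clears that bar, so the firm operates.
MC = 37 - 12x + 3x^2. Setting P = MC and taking the root on the rising branch gives x* = 4.
TR = 37·4 = 148. TC = 421 + 116 = 537. Profit = 148 − 537 = -€389.
That loss of €389 beats the €421 the firm would lose by shutting down; producing recovers €32 of fixed cost.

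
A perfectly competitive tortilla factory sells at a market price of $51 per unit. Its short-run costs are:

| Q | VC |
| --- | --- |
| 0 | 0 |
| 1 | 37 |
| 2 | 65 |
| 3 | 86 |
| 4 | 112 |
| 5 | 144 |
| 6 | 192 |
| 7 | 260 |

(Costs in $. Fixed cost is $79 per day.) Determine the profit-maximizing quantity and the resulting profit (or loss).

Q = 6; profit = $35

Profit at each row (π = 51Q − TC): Q=0: -79; Q=1: -65; Q=2: -42; Q=3: -12; Q=4: 13; Q=5: 32; Q=6: 35; Q=7: 18.
Profit is maximized at Q = 6. AVC there is 192/6 = $32 ≤ P, so producing beats shutting down (which would give -$79).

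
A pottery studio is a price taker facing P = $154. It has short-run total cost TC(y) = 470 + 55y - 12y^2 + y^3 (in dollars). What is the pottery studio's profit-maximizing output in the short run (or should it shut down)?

Produce at y = 11

Strip out fixed cost: VC = 55y - 12y^2 + y^3. Then AVC = 55 - 12y + y^2 and MC = 55 - 24y + 3y^2.
The AVC parabola has its vertex at y = 12/2 = 6, where AVC = 55 - 12·6 + 6^2 = $19.
P = $154 exceeds min AVC = $19, so the firm stays open.
Solving P = MC: -99 - 24y + 3y^2 = 0 ⇒ y = -3 or 11. On the upward-sloping branch, y* = 11.
Check: AVC at y = 11 is $44 ≤ P, so revenue covers variable cost.
Profit = P·y − TC = 154·11 − 954 = $740.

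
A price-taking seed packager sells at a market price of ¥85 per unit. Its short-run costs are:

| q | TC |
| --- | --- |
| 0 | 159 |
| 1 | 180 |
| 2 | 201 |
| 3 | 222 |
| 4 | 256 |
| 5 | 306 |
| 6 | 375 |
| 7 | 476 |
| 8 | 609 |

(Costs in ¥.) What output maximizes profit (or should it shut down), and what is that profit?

Tabulate TR − TC: q=0: -159; q=1: -95; q=2: -31; q=3: 33; q=4: 84; q=5: 119; q=6: 135; q=7: 119; q=8: 71.
Profit is maximized at q = 6. AVC there is 216/6 = ¥36 ≤ P, so producing beats shutting down (which would give -¥159).

q = 6; profit = ¥135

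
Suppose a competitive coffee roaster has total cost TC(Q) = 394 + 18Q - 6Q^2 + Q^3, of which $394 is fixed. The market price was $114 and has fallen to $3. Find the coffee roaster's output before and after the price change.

AVC = 18 - 6Q + Q^2, minimized at Q = 3 where min AVC = $9. MC = 18 - 12Q + 3Q^2.
With P = $114 above the shutdown price, P = MC gives Q = 8.
At P = $3 < min AVC = $9, price no longer covers variable cost at any output, so the firm shuts down: Q = 0.

Output falls from 8 to 0 (the firm shuts down)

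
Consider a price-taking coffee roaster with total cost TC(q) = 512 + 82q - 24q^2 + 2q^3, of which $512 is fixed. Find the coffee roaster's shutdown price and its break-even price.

Shutdown price = min AVC. AVC = 82 - 24q + 2q^2, with vertex at q = 6 and minimum $10.
ATC = 512/q + 82 - 24q + 2q^2. Setting dATC/dq = −512/q^2 − 24 + 4q = 0 gives q = 8 (since 4·8^3 − 24·8^2 = 512).
min ATC = 512/8 + 82 − 24·8 + 2·8^2 = $82. That is the break-even price.
Between these two prices the firm operates at a loss; above $82 it earns a profit.

Shutdown price = $10; break-even price = $82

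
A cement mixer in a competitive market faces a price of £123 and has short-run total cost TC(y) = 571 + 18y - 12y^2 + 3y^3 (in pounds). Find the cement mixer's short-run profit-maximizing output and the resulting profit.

AVC = 18 - 12y + 3y^2; min AVC = £6 at y = 2. Since P = £123 ≥ min AVC, the firm produces.
With MC = 18 - 24y + 9y^2, P = MC on the upward-sloping part at y* = 5.
TR = 123·5 = 615. TC = 571 + 165 = 736. Profit = 615 − 736 = -£121.
By producing, the firm covers all variable cost plus £450 of fixed cost; shutting down would lose the full £571.

Profit = -£121 at y = 5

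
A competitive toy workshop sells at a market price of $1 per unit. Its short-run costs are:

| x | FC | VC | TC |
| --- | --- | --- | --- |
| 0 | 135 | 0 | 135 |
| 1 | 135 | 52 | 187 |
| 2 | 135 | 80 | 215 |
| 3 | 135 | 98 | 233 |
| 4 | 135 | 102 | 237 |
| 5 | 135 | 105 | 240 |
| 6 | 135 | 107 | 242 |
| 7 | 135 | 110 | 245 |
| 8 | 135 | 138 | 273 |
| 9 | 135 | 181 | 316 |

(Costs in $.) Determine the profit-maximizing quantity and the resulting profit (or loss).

x = 0 (shut down); profit = -$135

Profit at each row (π = 1x − TC): x=0: -135; x=1: -186; x=2: -213; x=3: -230; x=4: -233; x=5: -235; x=6: -236; x=7: -238; x=8: -265; x=9: -307.
Profit is highest at x = 0. Equivalently, the lowest AVC in the table is 110/7 ≈ $15.71 at x = 7, and P = $1 falls below it — price never covers variable cost, so the firm shuts down and loses only its fixed cost.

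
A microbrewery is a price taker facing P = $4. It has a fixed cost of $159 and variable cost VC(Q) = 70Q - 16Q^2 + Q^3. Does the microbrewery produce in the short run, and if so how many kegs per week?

Shut down

From TC, MC = TC'(Q) = 70 - 32Q + 3Q^2 and AVC = VC/Q = 70 - 16Q + Q^2.
AVC is minimized where dAVC/dQ = -16 + 2Q = 0, at Q = 8; min AVC = 70 - 16·8 + 8^2 = $6.
With P < min AVC ($4 < $6), every unit sold adds to the loss.
Shutting down limits the loss to fixed cost, $159.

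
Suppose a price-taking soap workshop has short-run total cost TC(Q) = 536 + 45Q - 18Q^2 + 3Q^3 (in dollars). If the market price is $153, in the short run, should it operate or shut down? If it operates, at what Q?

From TC, MC = TC'(Q) = 45 - 36Q + 9Q^2 and AVC = VC/Q = 45 - 18Q + 3Q^2.
AVC is minimized where dAVC/dQ = -18 + 6Q = 0, at Q = 3; min AVC = 45 - 18·3 + 3·3^2 = $18.
P = $153 exceeds min AVC = $18, so the firm stays open.
P = MC gives -108 - 36Q + 9Q^2 = 0, with roots -2 and 6. Take the larger (rising MC): Q* = 6.
Check: AVC at Q = 6 is $45 ≤ P, so revenue covers variable cost.
Profit = P·Q − TC = 153·6 − 806 = $112.

Produce at Q = 6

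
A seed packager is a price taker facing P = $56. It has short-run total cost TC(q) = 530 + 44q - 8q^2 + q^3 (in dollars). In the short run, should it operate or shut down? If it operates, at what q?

Produce at q = 6

From TC, MC = TC'(q) = 44 - 16q + 3q^2 and AVC = VC/q = 44 - 8q + q^2.
The AVC parabola has its vertex at q = 8/2 = 4, where AVC = 44 - 8·4 + 4^2 = $28.
Since P = $56 ≥ min AVC = $28, price covers variable cost and the firm should produce.
Set P = MC: 56 = 44 - 16q + 3q^2 → -12 - 16q + 3q^2 = 0. The roots are q = -2/3 and q = 6; the profit-maximizing output is on the rising part of MC, so q* = 6.
Check: AVC at q = 6 is $32 ≤ P, so revenue covers variable cost.
Profit = P·q − TC = 56·6 − 722 = -$386, a loss, but smaller than the $530 fixed cost the firm would lose by shutting down.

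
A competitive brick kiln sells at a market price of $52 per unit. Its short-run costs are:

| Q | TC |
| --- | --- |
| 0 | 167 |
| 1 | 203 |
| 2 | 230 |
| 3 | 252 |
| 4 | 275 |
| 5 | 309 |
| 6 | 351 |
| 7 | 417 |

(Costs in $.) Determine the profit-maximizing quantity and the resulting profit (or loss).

Q = 6; profit = -$39

Tabulate TR − TC: Q=0: -167; Q=1: -151; Q=2: -126; Q=3: -96; Q=4: -67; Q=5: -49; Q=6: -39; Q=7: -53.
Profit is maximized at Q = 6. AVC there is 184/6 = $30.67 ≤ P, so producing beats shutting down (which would give -$167).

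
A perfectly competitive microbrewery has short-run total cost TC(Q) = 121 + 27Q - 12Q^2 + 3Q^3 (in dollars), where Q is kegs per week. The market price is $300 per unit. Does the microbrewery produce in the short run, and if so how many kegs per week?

Produce at Q = 7

Variable cost is VC = 27Q - 12Q^2 + 3Q^3, so AVC = VC/Q = 27 - 12Q + 3Q^2 and MC = dTC/dQ = 27 - 24Q + 9Q^2.
AVC is minimized where dAVC/dQ = -12 + 6Q = 0, at Q = 2; min AVC = 27 - 12·2 + 3·2^2 = $15.
Because $300 ≥ $15, revenue can cover variable cost; the firm operates.
Solving P = MC: -273 - 24Q + 9Q^2 = 0 ⇒ Q = -13/3 or 7. On the upward-sloping branch, Q* = 7.
Check: AVC at Q = 7 is $90 ≤ P, so revenue covers variable cost.
Profit = P·Q − TC = 300·7 − 751 = $1349.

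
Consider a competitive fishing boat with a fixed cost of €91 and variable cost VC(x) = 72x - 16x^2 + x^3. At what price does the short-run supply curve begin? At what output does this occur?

€8 per unit, at x = 8

The firm shuts down when price falls below the minimum of average variable cost. AVC = VC/x = 72 - 16x + x^2.
At the minimum of AVC, MC = AVC. MC = 72 - 32x + 3x^2; setting MC = AVC gives 2x^2 - 16x = 0, so x = 8. min AVC = 8.
So the shutdown price is €8.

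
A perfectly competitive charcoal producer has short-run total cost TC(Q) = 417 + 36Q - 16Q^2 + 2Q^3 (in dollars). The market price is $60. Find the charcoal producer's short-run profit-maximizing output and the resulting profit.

Profit = -$129 at Q = 6

AVC = 36 - 16Q + 2Q^2 has its minimum $4 at Q = 4; price $60 clears that bar, so the firm operates.
MC = 36 - 32Q + 6Q^2. Setting P = MC and taking the root on the rising branch gives Q* = 6.
TR = 60·6 = 360. TC = 417 + 72 = 489. Profit = 360 − 489 = -$129.
By producing, the firm covers all variable cost plus $288 of fixed cost; shutting down would lose the full $417.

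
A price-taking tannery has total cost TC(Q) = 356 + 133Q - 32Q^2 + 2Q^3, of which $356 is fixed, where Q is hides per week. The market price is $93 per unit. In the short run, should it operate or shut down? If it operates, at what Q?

Variable cost is VC = 133Q - 32Q^2 + 2Q^3, so AVC = VC/Q = 133 - 32Q + 2Q^2 and MC = dTC/dQ = 133 - 64Q + 6Q^2.
AVC hits its minimum where MC = AVC, at Q = 8, giving min AVC = 133 - 32·8 + 2·8^2 = $5.
P = $93 exceeds min AVC = $5, so the firm stays open.
P = MC gives 40 - 64Q + 6Q^2 = 0, with roots 2/3 and 10. Take the larger (rising MC): Q* = 10.
Check: AVC at Q = 10 is $13 ≤ P, so revenue covers variable cost.
Profit = P·Q − TC = 93·10 − 486 = $444.

Produce at Q = 10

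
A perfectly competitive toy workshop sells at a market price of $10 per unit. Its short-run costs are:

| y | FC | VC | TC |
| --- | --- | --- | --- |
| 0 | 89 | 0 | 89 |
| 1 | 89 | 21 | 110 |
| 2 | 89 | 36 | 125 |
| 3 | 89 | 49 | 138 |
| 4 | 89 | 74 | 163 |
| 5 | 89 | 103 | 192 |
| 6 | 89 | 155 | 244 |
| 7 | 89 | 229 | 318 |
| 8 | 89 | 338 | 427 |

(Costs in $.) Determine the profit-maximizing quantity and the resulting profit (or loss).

y = 0 (shut down); profit = -$89

Tabulate TR − TC: y=0: -89; y=1: -100; y=2: -105; y=3: -108; y=4: -123; y=5: -142; y=6: -184; y=7: -248; y=8: -347.
Profit is highest at y = 0. Equivalently, the lowest AVC in the table is 49/3 ≈ $16.33 at y = 3, and P = $10 falls below it — price never covers variable cost, so the firm shuts down and loses only its fixed cost.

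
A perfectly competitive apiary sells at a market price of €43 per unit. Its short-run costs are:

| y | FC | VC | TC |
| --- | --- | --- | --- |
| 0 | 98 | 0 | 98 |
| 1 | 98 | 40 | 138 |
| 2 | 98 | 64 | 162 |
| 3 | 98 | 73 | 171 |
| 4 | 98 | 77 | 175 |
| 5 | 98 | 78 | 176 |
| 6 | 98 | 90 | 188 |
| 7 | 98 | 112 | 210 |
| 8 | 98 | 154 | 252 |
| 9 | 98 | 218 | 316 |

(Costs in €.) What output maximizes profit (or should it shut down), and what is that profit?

y = 8; profit = €92

Profit at each row (π = 43y − TC): y=0: -98; y=1: -95; y=2: -76; y=3: -42; y=4: -3; y=5: 39; y=6: 70; y=7: 91; y=8: 92; y=9: 71.
Profit is maximized at y = 8. AVC there is 154/8 = €19.25 ≤ P, so producing beats shutting down (which would give -€98).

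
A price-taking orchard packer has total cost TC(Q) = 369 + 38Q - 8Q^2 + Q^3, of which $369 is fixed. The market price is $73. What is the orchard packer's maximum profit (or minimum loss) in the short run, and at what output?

AVC = 38 - 8Q + Q^2 has its minimum $22 at Q = 4; price $73 clears that bar, so the firm operates.
With MC = 38 - 16Q + 3Q^2, P = MC on the upward-sloping part at Q* = 7.
TR = 73·7 = 511. TC = 369 + 217 = 586. Profit = 511 − 586 = -$75.
Shutting down would mean losing the fixed cost of $369, so operating at a loss of $75 is better by $294.

Profit = -$75 at Q = 7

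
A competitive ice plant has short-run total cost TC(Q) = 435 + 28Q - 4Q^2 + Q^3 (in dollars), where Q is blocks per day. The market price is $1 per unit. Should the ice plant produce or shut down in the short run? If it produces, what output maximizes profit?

Shut down

From TC, MC = TC'(Q) = 28 - 8Q + 3Q^2 and AVC = VC/Q = 28 - 4Q + Q^2.
The AVC parabola has its vertex at Q = 4/2 = 2, where AVC = 28 - 4·2 + 2^2 = $24.
With P < min AVC ($1 < $24), every unit sold adds to the loss.
Best response: produce nothing and absorb the $435 fixed cost.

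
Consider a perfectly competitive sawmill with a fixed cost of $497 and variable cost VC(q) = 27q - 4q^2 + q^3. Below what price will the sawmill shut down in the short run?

The shutdown price is the minimum of AVC. VC = 27q - 4q^2 + q^3, so AVC = 27 - 4q + q^2.
At the minimum of AVC, MC = AVC. MC = 27 - 8q + 3q^2; setting MC = AVC gives 2q^2 - 4q = 0, so q = 2. min AVC = 23.
So the shutdown price is $23.

$23 per unit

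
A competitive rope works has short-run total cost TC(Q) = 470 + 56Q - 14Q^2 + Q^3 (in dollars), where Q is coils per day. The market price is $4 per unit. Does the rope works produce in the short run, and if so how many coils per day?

Shut down

From TC, MC = TC'(Q) = 56 - 28Q + 3Q^2 and AVC = VC/Q = 56 - 14Q + Q^2.
AVC is minimized where dAVC/dQ = -14 + 2Q = 0, at Q = 7; min AVC = 56 - 14·7 + 7^2 = $7.
Since P = $4 < min AVC = $7, price fails to cover variable cost at any output.
Best response: produce nothing and absorb the $470 fixed cost.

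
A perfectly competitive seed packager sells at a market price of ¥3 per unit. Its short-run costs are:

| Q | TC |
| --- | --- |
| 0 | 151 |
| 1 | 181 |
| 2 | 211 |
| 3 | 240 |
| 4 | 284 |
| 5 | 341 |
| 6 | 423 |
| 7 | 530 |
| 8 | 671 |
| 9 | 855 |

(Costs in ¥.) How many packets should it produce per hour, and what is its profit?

Compute π = P·Q − TC at each output: Q=0: -151; Q=1: -178; Q=2: -205; Q=3: -231; Q=4: -272; Q=5: -326; Q=6: -405; Q=7: -509; Q=8: -647; Q=9: -828.
Profit is highest at Q = 0. Equivalently, the lowest AVC in the table is 89/3 ≈ ¥29.67 at Q = 3, and P = ¥3 falls below it — price never covers variable cost, so the firm shuts down and loses only its fixed cost.

Q = 0 (shut down); profit = -¥151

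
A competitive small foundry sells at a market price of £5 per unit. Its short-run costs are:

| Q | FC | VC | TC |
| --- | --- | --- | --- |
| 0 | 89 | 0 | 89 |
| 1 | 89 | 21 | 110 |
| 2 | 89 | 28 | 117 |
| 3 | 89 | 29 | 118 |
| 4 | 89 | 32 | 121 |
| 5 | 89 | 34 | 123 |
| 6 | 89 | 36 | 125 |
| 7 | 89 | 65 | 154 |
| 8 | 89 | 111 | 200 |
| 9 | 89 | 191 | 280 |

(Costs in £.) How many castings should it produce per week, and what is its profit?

Profit at each row (π = 5Q − TC): Q=0: -89; Q=1: -105; Q=2: -107; Q=3: -103; Q=4: -101; Q=5: -98; Q=6: -95; Q=7: -119; Q=8: -160; Q=9: -235.
Profit is highest at Q = 0. Equivalently, the lowest AVC in the table is 36/6 ≈ £6 at Q = 6, and P = £5 falls below it — price never covers variable cost, so the firm shuts down and loses only its fixed cost.

Q = 0 (shut down); profit = -£89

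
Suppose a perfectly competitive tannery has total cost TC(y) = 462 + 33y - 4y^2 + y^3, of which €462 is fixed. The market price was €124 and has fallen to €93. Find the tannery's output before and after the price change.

Output falls from 7 to 6

MC = 33 - 8y + 3y^2; the shutdown threshold is min AVC = €29 (at y = 2).
With P = €124 above the shutdown price, P = MC gives y = 7.
At P = €93 ≥ min AVC, set P = MC: y = 6. The firm stays open but cuts output.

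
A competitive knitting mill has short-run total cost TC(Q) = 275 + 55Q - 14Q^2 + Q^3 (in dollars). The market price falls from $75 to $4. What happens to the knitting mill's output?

AVC = 55 - 14Q + Q^2, minimized at Q = 7 where min AVC = $6. MC = 55 - 28Q + 3Q^2.
At P = $75 ≥ min AVC, set P = MC on the rising branch: Q = 10.
At P = $4 < min AVC = $6, price no longer covers variable cost at any output, so the firm shuts down: Q = 0.

Output falls from 10 to 0 (the firm shuts down)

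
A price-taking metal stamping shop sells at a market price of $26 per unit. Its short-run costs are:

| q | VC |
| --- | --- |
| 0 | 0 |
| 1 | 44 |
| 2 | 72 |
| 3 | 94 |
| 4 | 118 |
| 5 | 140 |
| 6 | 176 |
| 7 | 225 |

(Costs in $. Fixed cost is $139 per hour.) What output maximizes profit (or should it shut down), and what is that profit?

Compute π = P·q − TC at each output: q=0: -139; q=1: -157; q=2: -159; q=3: -155; q=4: -153; q=5: -149; q=6: -159; q=7: -182.
Profit is highest at q = 0. Equivalently, the lowest AVC in the table is 140/5 ≈ $28 at q = 5, and P = $26 falls below it — price never covers variable cost, so the firm shuts down and loses only its fixed cost.

q = 0 (shut down); profit = -$139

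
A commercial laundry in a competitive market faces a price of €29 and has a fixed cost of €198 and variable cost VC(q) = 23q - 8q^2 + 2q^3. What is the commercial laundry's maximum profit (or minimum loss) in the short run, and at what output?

AVC = 23 - 8q + 2q^2; min AVC = €15 at q = 2. Since P = €29 ≥ min AVC, the firm produces.
MC = 23 - 16q + 6q^2. Setting P = MC and taking the root on the rising branch gives q* = 3.
TR = 29·3 = 87. TC = 198 + 51 = 249. Profit = 87 − 249 = -€162.
Shutting down would mean losing the fixed cost of €198, so operating at a loss of €162 is better by €36.

Profit = -€162 at q = 3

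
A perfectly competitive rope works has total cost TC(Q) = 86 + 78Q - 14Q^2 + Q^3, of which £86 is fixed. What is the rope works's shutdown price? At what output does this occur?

The shutdown price is the minimum of AVC. VC = 78Q - 14Q^2 + Q^3, so AVC = 78 - 14Q + Q^2.
At the minimum of AVC, MC = AVC. MC = 78 - 28Q + 3Q^2; setting MC = AVC gives 2Q^2 - 14Q = 0, so Q = 7. min AVC = 29.
The firm shuts down for any P below £29.

£29 per unit, at Q = 7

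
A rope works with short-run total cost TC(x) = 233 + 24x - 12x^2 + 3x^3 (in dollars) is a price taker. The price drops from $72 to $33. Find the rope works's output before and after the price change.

AVC = 24 - 12x + 3x^2, minimized at x = 2 where min AVC = $12. MC = 24 - 24x + 9x^2.
At P = $72 ≥ min AVC, set P = MC on the rising branch: x = 4.
At P = $33 ≥ min AVC, set P = MC: x = 3. The firm stays open but cuts output.

Output falls from 4 to 3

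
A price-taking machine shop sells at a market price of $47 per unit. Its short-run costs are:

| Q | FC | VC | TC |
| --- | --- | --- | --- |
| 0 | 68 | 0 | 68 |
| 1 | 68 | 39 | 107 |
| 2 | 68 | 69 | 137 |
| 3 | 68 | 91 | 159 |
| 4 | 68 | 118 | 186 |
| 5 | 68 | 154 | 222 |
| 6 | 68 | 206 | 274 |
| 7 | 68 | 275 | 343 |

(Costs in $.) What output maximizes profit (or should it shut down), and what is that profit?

Q = 5; profit = $13

Compute π = P·Q − TC at each output: Q=0: -68; Q=1: -60; Q=2: -43; Q=3: -18; Q=4: 2; Q=5: 13; Q=6: 8; Q=7: -14.
Profit is maximized at Q = 5. AVC there is 154/5 = $30.80 ≤ P, so producing beats shutting down (which would give -$68).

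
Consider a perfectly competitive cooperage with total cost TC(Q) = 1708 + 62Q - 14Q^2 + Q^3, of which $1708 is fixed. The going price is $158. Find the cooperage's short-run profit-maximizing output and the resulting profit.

AVC = 62 - 14Q + Q^2; min AVC = $13 at Q = 7. Since P = $158 ≥ min AVC, the firm produces.
MC = 62 - 28Q + 3Q^2. Setting P = MC and taking the root on the rising branch gives Q* = 12.
TR = 158·12 = 1896. TC = 1708 + 456 = 2164. Profit = 1896 − 2164 = -$268.
Shutting down would mean losing the fixed cost of $1708, so operating at a loss of $268 is better by $1440.

Profit = -$268 at Q = 12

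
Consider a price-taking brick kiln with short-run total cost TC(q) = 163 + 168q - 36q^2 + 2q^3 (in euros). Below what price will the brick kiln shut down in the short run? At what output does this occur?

€6 per unit, at q = 9

Short-run supply begins at min AVC. From VC = 168q - 36q^2 + 2q^3, AVC = 168 - 36q + 2q^2.
At the minimum of AVC, MC = AVC. MC = 168 - 72q + 6q^2; setting MC = AVC gives 4q^2 - 36q = 0, so q = 9. min AVC = 6.
For P < €6 the firm produces nothing.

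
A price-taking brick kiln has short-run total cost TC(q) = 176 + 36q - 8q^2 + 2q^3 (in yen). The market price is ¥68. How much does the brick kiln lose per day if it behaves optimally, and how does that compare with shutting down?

Profit = -¥48 at q = 4

AVC = 36 - 8q + 2q^2; min AVC = ¥28 at q = 2. Since P = ¥68 ≥ min AVC, the firm produces.
MC = 36 - 16q + 6q^2. Setting P = MC and taking the root on the rising branch gives q* = 4.
TR = 68·4 = 272. TC = 176 + 144 = 320. Profit = 272 − 320 = -¥48.
Shutting down would mean losing the fixed cost of ¥176, so operating at a loss of ¥48 is better by ¥128.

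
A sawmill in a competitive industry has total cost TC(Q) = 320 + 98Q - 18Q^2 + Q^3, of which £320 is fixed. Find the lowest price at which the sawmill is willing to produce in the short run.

£17 per unit

The firm shuts down when price falls below the minimum of average variable cost. AVC = VC/Q = 98 - 18Q + Q^2.
At the minimum of AVC, MC = AVC. MC = 98 - 36Q + 3Q^2; setting MC = AVC gives 2Q^2 - 18Q = 0, so Q = 9. min AVC = 17.
For P < £17 the firm produces nothing.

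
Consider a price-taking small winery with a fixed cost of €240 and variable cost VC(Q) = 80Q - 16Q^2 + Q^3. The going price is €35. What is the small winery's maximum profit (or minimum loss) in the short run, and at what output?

Profit = -€78 at Q = 9

AVC = 80 - 16Q + Q^2; min AVC = €16 at Q = 8. Since P = €35 ≥ min AVC, the firm produces.
With MC = 80 - 32Q + 3Q^2, P = MC on the upward-sloping part at Q* = 9.
TR = 35·9 = 315. TC = 240 + 153 = 393. Profit = 315 − 393 = -€78.
By producing, the firm covers all variable cost plus €162 of fixed cost; shutting down would lose the full €240.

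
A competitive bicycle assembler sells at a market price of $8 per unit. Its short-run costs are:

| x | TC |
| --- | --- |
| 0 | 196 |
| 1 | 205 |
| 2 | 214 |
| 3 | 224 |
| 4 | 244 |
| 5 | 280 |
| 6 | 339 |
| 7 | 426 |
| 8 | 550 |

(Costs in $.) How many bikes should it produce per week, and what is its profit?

Compute π = P·x − TC at each output: x=0: -196; x=1: -197; x=2: -198; x=3: -200; x=4: -212; x=5: -240; x=6: -291; x=7: -370; x=8: -486.
Profit is highest at x = 0. Equivalently, the lowest AVC in the table is 9/1 ≈ $9 at x = 1, and P = $8 falls below it — price never covers variable cost, so the firm shuts down and loses only its fixed cost.

x = 0 (shut down); profit = -$196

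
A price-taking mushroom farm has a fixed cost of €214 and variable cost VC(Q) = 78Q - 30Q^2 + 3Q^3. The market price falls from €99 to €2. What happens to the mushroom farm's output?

Output falls from 7 to 0 (the firm shuts down)

AVC = 78 - 30Q + 3Q^2, minimized at Q = 5 where min AVC = €3. MC = 78 - 60Q + 9Q^2.
With P = €99 above the shutdown price, P = MC gives Q = 7.
At P = €2 < min AVC = €3, price no longer covers variable cost at any output, so the firm shuts down: Q = 0.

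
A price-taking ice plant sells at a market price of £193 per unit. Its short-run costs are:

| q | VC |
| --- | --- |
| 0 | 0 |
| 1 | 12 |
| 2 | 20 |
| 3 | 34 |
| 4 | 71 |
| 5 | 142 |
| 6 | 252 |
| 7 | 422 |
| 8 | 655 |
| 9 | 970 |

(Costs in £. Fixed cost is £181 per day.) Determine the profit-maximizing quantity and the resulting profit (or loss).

q = 7; profit = £748

Compute π = P·q − TC at each output: q=0: -181; q=1: 0; q=2: 185; q=3: 364; q=4: 520; q=5: 642; q=6: 725; q=7: 748; q=8: 708; q=9: 586.
Profit is maximized at q = 7. AVC there is 422/7 = £60.29 ≤ P, so producing beats shutting down (which would give -£181).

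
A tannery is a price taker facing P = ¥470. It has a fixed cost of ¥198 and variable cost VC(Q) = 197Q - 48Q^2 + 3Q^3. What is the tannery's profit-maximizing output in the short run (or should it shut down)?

Variable cost is VC = 197Q - 48Q^2 + 3Q^3, so AVC = VC/Q = 197 - 48Q + 3Q^2 and MC = dTC/dQ = 197 - 96Q + 9Q^2.
The AVC parabola has its vertex at Q = 48/6 = 8, where AVC = 197 - 48·8 + 3·8^2 = ¥5.
P = ¥470 exceeds min AVC = ¥5, so the firm stays open.
Solving P = MC: -273 - 96Q + 9Q^2 = 0 ⇒ Q = -7/3 or 13. On the upward-sloping branch, Q* = 13.
Check: AVC at Q = 13 is ¥80 ≤ P, so revenue covers variable cost.
Profit = P·Q − TC = 470·13 − 1238 = ¥4872.

Produce at Q = 13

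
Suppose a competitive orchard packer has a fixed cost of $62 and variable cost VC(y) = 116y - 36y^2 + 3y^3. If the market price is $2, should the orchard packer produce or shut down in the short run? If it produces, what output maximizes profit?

Variable cost is VC = 116y - 36y^2 + 3y^3, so AVC = VC/y = 116 - 36y + 3y^2 and MC = dTC/dy = 116 - 72y + 9y^2.
The AVC parabola has its vertex at y = 36/6 = 6, where AVC = 116 - 36·6 + 3·6^2 = $8.
With P < min AVC ($2 < $8), every unit sold adds to the loss.
Best response: produce nothing and absorb the $62 fixed cost.

Shut down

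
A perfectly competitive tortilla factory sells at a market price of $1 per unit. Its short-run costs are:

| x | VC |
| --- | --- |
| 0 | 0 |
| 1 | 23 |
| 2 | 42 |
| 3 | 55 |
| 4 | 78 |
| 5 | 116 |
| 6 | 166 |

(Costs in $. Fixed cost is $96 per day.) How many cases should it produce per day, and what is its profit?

x = 0 (shut down); profit = -$96

Compute π = P·x − TC at each output: x=0: -96; x=1: -118; x=2: -136; x=3: -148; x=4: -170; x=5: -207; x=6: -256.
Profit is highest at x = 0. Equivalently, the lowest AVC in the table is 55/3 ≈ $18.33 at x = 3, and P = $1 falls below it — price never covers variable cost, so the firm shuts down and loses only its fixed cost.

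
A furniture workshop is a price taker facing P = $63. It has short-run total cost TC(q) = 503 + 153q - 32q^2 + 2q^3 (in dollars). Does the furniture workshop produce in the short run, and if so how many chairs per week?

From TC, MC = TC'(q) = 153 - 64q + 6q^2 and AVC = VC/q = 153 - 32q + 2q^2.
AVC hits its minimum where MC = AVC, at q = 8, giving min AVC = 153 - 32·8 + 2·8^2 = $25.
Since P = $63 ≥ min AVC = $25, price covers variable cost and the firm should produce.
P = MC gives 90 - 64q + 6q^2 = 0, with roots 5/3 and 9. Take the larger (rising MC): q* = 9.
Check: AVC at q = 9 is $27 ≤ P, so revenue covers variable cost.
Profit = P·q − TC = 63·9 − 746 = -$179, a loss, but smaller than the $503 fixed cost the firm would lose by shutting down.

Produce at q = 9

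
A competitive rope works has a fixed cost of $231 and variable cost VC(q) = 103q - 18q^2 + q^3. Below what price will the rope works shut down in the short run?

$22 per unit

The shutdown price is the minimum of AVC. VC = 103q - 18q^2 + q^3, so AVC = 103 - 18q + q^2.
dAVC/dq = -18 + 2q = 0 gives q = 9. min AVC = 103 - 18·9 + 9^2 = 22.
So the shutdown price is $22.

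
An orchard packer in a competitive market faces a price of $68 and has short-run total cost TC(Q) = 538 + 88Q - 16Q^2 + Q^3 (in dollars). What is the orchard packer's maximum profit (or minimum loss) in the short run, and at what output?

Profit = -$138 at Q = 10

AVC = 88 - 16Q + Q^2; min AVC = $24 at Q = 8. Since P = $68 ≥ min AVC, the firm produces.
With MC = 88 - 32Q + 3Q^2, P = MC on the upward-sloping part at Q* = 10.
TR = 68·10 = 680. TC = 538 + 280 = 818. Profit = 680 − 818 = -$138.
By producing, the firm covers all variable cost plus $400 of fixed cost; shutting down would lose the full $538.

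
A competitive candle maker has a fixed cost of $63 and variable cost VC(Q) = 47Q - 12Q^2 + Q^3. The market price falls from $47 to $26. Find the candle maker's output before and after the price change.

Output falls from 8 to 7

MC = 47 - 24Q + 3Q^2; the shutdown threshold is min AVC = $11 (at Q = 6).
With P = $47 above the shutdown price, P = MC gives Q = 8.
At P = $26 ≥ min AVC, set P = MC: Q = 7. The firm stays open but cuts output.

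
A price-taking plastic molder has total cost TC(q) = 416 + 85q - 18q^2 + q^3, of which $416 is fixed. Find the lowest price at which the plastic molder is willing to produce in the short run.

$4 per unit

Short-run supply begins at min AVC. From VC = 85q - 18q^2 + q^3, AVC = 85 - 18q + q^2.
At the minimum of AVC, MC = AVC. MC = 85 - 36q + 3q^2; setting MC = AVC gives 2q^2 - 18q = 0, so q = 9. min AVC = 4.
The firm shuts down for any P below $4.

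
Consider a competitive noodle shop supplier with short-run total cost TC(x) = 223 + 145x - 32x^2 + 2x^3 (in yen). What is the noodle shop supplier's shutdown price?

The firm shuts down when price falls below the minimum of average variable cost. AVC = VC/x = 145 - 32x + 2x^2.
dAVC/dx = -32 + 4x = 0 gives x = 8. min AVC = 145 - 32·8 + 2·8^2 = 17.
So the shutdown price is ¥17.

¥17 per unit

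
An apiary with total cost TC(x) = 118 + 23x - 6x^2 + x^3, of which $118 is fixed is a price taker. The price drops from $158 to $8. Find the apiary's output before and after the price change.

AVC = 23 - 6x + x^2, minimized at x = 3 where min AVC = $14. MC = 23 - 12x + 3x^2.
With P = $158 above the shutdown price, P = MC gives x = 9.
At P = $8 < min AVC = $14, price no longer covers variable cost at any output, so the firm shuts down: x = 0.

Output falls from 9 to 0 (the firm shuts down)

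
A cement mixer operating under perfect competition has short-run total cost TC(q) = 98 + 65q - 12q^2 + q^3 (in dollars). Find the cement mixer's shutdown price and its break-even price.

Shutdown price = $29; break-even price = $44

Shutdown price = min AVC. AVC = 65 - 12q + q^2, with vertex at q = 6 and minimum $29.
ATC = 98/q + 65 - 12q + q^2. Setting dATC/dq = −98/q^2 − 12 + 2q = 0 gives q = 7 (since 2·7^3 − 12·7^2 = 98).
min ATC = 98/7 + 65 − 12·7 + 7^2 = $44. That is the break-even price.
Between these two prices the firm operates at a loss; above $44 it earns a profit.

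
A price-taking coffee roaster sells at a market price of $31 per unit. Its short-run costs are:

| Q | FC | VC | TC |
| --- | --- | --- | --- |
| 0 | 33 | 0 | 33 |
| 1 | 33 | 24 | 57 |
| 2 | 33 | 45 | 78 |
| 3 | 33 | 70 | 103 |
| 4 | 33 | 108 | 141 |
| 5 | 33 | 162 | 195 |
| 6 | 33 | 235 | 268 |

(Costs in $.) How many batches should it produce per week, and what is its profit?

Tabulate TR − TC: Q=0: -33; Q=1: -26; Q=2: -16; Q=3: -10; Q=4: -17; Q=5: -40; Q=6: -82.
Profit is maximized at Q = 3. AVC there is 70/3 = $23.33 ≤ P, so producing beats shutting down (which would give -$33).

Q = 3; profit = -$10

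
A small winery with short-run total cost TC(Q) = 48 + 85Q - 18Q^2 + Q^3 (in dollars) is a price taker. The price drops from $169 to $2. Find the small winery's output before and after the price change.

MC = 85 - 36Q + 3Q^2; the shutdown threshold is min AVC = $4 (at Q = 9).
At P = $169 ≥ min AVC, set P = MC on the rising branch: Q = 14.
At P = $2 < min AVC = $4, price no longer covers variable cost at any output, so the firm shuts down: Q = 0.

Output falls from 14 to 0 (the firm shuts down)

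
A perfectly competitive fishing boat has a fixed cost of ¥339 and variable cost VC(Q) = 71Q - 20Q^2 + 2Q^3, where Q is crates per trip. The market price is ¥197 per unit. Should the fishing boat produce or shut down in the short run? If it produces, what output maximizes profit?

Produce at Q = 9

Strip out fixed cost: VC = 71Q - 20Q^2 + 2Q^3. Then AVC = 71 - 20Q + 2Q^2 and MC = 71 - 40Q + 6Q^2.
AVC hits its minimum where MC = AVC, at Q = 5, giving min AVC = 71 - 20·5 + 2·5^2 = ¥21.
Since P = ¥197 ≥ min AVC = ¥21, price covers variable cost and the firm should produce.
P = MC gives -126 - 40Q + 6Q^2 = 0, with roots -7/3 and 9. Take the larger (rising MC): Q* = 9.
Check: AVC at Q = 9 is ¥53 ≤ P, so revenue covers variable cost.
Profit = P·Q − TC = 197·9 − 816 = ¥957.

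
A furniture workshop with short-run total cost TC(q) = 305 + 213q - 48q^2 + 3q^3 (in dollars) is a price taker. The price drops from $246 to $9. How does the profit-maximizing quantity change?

MC = 213 - 96q + 9q^2; the shutdown threshold is min AVC = $21 (at q = 8).
With P = $246 above the shutdown price, P = MC gives q = 11.
At P = $9 < min AVC = $21, price no longer covers variable cost at any output, so the firm shuts down: q = 0.

Output falls from 11 to 0 (the firm shuts down)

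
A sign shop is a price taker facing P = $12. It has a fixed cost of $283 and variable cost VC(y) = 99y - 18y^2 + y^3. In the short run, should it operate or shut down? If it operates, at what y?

From TC, MC = TC'(y) = 99 - 36y + 3y^2 and AVC = VC/y = 99 - 18y + y^2.
AVC hits its minimum where MC = AVC, at y = 9, giving min AVC = 99 - 18·9 + 9^2 = $18.
Since P = $12 < min AVC = $18, price fails to cover variable cost at any output.
The firm minimizes its loss by shutting down and losing only its fixed cost of $283.

Shut down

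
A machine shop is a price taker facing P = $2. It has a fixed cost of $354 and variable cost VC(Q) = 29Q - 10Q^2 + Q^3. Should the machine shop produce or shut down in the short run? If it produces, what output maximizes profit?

From TC, MC = TC'(Q) = 29 - 20Q + 3Q^2 and AVC = VC/Q = 29 - 10Q + Q^2.
AVC hits its minimum where MC = AVC, at Q = 5, giving min AVC = 29 - 10·5 + 5^2 = $4.
Since P = $2 < min AVC = $4, price fails to cover variable cost at any output.
Best response: produce nothing and absorb the $354 fixed cost.

Shut down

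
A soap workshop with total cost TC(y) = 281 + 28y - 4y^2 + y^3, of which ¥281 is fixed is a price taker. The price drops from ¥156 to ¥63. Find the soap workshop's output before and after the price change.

Output falls from 8 to 5

MC = 28 - 8y + 3y^2; the shutdown threshold is min AVC = ¥24 (at y = 2).
At P = ¥156 ≥ min AVC, set P = MC on the rising branch: y = 8.
At P = ¥63 ≥ min AVC, set P = MC: y = 5. The firm stays open but cuts output.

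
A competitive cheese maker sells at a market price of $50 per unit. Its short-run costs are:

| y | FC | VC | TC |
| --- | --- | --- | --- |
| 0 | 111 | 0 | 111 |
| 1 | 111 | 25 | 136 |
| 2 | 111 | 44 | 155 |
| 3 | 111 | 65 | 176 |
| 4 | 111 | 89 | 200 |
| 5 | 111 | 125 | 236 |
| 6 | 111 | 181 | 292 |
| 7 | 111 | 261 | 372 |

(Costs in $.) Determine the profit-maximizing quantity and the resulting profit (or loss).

Tabulate TR − TC: y=0: -111; y=1: -86; y=2: -55; y=3: -26; y=4: 0; y=5: 14; y=6: 8; y=7: -22.
Profit is maximized at y = 5. AVC there is 125/5 = $25 ≤ P, so producing beats shutting down (which would give -$111).

y = 5; profit = $14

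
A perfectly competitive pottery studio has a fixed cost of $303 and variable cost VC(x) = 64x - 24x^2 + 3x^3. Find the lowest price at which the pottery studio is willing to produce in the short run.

Short-run supply begins at min AVC. From VC = 64x - 24x^2 + 3x^3, AVC = 64 - 24x + 3x^2.
At the minimum of AVC, MC = AVC. MC = 64 - 48x + 9x^2; setting MC = AVC gives 6x^2 - 24x = 0, so x = 4. min AVC = 16.
So the shutdown price is $16.

$16 per unit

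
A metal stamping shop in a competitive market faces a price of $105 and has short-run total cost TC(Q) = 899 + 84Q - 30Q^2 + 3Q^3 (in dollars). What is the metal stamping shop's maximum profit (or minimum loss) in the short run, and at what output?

Profit = -$311 at Q = 7

AVC = 84 - 30Q + 3Q^2; min AVC = $9 at Q = 5. Since P = $105 ≥ min AVC, the firm produces.
With MC = 84 - 60Q + 9Q^2, P = MC on the upward-sloping part at Q* = 7.
TR = 105·7 = 735. TC = 899 + 147 = 1046. Profit = 735 − 1046 = -$311.
Shutting down would mean losing the fixed cost of $899, so operating at a loss of $311 is better by $588.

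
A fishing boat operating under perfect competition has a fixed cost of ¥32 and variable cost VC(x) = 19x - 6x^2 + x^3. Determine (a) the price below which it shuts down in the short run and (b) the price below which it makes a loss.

Shutdown price = min AVC. AVC = 19 - 6x + x^2, with vertex at x = 3 and minimum ¥10.
ATC = 32/x + 19 - 6x + x^2. Setting dATC/dx = −32/x^2 − 6 + 2x = 0 gives x = 4 (since 2·4^3 − 6·4^2 = 32).
min ATC = 32/4 + 19 − 6·4 + 4^2 = ¥19. That is the break-even price.
For ¥10 ≤ P < ¥19 the firm produces at a loss; below ¥10 it shuts down.

Shutdown price = ¥10; break-even price = ¥19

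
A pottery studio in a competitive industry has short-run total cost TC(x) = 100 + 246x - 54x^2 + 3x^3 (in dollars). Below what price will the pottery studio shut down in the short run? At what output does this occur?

$3 per unit, at x = 9

The firm shuts down when price falls below the minimum of average variable cost. AVC = VC/x = 246 - 54x + 3x^2.
At the minimum of AVC, MC = AVC. MC = 246 - 108x + 9x^2; setting MC = AVC gives 6x^2 - 54x = 0, so x = 9. min AVC = 3.
So the shutdown price is $3.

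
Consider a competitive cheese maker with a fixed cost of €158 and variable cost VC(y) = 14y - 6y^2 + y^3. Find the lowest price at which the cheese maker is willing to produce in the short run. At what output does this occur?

Short-run supply begins at min AVC. From VC = 14y - 6y^2 + y^3, AVC = 14 - 6y + y^2.
dAVC/dy = -6 + 2y = 0 gives y = 3. min AVC = 14 - 6·3 + 3^2 = 5.
For P < €5 the firm produces nothing.

€5 per unit, at y = 3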